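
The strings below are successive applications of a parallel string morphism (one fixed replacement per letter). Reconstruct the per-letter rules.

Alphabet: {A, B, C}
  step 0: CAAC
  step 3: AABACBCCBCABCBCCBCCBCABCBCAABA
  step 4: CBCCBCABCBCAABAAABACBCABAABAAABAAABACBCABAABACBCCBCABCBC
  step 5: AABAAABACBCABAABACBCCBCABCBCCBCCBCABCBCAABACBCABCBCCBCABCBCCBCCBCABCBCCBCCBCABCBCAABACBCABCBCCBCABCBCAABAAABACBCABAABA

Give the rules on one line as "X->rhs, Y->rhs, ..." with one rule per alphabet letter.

  step 4 ⇒ step 5: CBCCBCABCBCAABAAABACBCABAABAAABAAABACBCABAABACBCCBCABCBC ⇒ A·AB·A·A·AB·A·CBC·AB·A·AB·A·CBC·CBC·AB·CBC·CBC·CBC·AB·CBC·A·AB·A·CBC·AB·CBC·CBC·AB·CBC·CBC·CBC·AB·CBC·CBC·CBC·AB·CBC·A·AB·A·CBC·AB·CBC·CBC·AB·CBC·A·AB·A·A·AB·A·CBC·AB·A·AB·A
    A ↦ CBC
    B ↦ AB
    C ↦ A

A->CBC, B->AB, C->A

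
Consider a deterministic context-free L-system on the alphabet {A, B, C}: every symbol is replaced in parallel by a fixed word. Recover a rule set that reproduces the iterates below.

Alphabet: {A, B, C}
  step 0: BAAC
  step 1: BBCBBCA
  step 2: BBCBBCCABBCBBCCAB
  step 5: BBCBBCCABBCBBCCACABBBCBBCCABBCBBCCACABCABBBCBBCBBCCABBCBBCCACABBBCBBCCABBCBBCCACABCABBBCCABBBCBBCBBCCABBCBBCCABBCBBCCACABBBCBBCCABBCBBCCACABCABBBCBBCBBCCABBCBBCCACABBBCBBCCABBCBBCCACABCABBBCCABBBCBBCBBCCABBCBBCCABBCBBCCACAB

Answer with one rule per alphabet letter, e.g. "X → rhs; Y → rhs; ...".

A->B, B->BBC, C->CA

  step 1 ⇒ step 2: BBCBBCA ⇒ BBC·BBC·CA·BBC·BBC·CA·B
    A ↦ B
    B ↦ BBC
    C ↦ CA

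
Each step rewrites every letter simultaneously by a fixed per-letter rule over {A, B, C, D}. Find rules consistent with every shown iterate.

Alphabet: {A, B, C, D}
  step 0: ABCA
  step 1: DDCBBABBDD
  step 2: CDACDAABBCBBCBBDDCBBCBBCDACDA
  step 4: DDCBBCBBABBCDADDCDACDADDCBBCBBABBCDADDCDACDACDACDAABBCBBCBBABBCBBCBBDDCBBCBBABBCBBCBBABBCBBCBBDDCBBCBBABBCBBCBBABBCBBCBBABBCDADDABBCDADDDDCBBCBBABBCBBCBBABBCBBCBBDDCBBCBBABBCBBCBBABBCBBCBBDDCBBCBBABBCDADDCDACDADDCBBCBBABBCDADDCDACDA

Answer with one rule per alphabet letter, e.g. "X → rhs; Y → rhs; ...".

A->DD, B->CBB, C->ABB, D->CDA

  step 1 ⇒ step 2: DDCBBABBDD ⇒ CDA·CDA·ABB·CBB·CBB·DD·CBB·CBB·CDA·CDA
    A ↦ DD
    B ↦ CBB
    C ↦ ABB
    D ↦ CDA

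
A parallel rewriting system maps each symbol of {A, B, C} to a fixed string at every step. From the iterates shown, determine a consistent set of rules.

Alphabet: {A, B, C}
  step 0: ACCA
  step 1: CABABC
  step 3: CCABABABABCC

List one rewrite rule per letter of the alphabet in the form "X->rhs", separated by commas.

  step 0 ⇒ step 1: ACCA ⇒ C·AB·AB·C
    A ↦ C
    C ↦ AB
    B ↦ C  (constrained at step 1)

A->C, B->C, C->AB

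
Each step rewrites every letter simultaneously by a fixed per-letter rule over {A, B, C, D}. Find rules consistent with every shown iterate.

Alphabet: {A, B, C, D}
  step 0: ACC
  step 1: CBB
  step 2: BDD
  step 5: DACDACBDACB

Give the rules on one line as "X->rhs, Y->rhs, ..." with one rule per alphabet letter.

A->C, B->D, C->B, D->DA

  step 1 ⇒ step 2: CBB ⇒ B·D·D
    B ↦ D
    C ↦ B
  step 0 ⇒ step 1: ACC ⇒ C·B·B
    A ↦ C
    D ↦ DA  (constrained at step 2)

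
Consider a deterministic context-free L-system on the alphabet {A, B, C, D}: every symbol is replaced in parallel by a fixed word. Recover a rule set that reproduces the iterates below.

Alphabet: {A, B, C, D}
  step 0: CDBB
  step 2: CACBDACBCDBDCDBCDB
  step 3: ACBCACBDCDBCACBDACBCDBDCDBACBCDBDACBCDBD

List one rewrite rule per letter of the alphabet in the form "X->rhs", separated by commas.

A->C, B->D, C->ACB, D->CDB

  step 2 ⇒ step 3: CACBDACBCDBDCDBCDB ⇒ ACB·C·ACB·D·CDB·C·ACB·D·ACB·CDB·D·CDB·ACB·CDB·D·ACB·CDB·D
    A ↦ C
    B ↦ D
    C ↦ ACB
    D ↦ CDB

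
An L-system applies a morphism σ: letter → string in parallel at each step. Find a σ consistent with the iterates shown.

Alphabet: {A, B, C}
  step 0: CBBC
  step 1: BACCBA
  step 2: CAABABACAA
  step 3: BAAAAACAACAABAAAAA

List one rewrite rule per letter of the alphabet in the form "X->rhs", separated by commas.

  step 2 ⇒ step 3: CAABABACAA ⇒ BA·AA·AA·C·AA·C·AA·BA·AA·AA
    A ↦ AA
    B ↦ C
    C ↦ BA

A->AA, B->C, C->BA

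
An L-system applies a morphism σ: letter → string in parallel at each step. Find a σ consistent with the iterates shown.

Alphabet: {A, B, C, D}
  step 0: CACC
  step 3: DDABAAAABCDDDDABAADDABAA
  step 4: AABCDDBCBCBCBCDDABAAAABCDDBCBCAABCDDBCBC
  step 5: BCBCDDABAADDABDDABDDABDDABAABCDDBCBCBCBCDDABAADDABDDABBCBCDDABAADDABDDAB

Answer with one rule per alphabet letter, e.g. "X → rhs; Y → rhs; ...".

  step 4 ⇒ step 5: AABCDDBCBCBCBCDDABAAAABCDDBCBCAABCDDBCBC ⇒ BC·BC·DD·AB·A·A·DD·AB·DD·AB·DD·AB·DD·AB·A·A·BC·DD·BC·BC·BC·BC·DD·AB·A·A·DD·AB·DD·AB·BC·BC·DD·AB·A·A·DD·AB·DD·AB
    A ↦ BC
    B ↦ DD
    C ↦ AB
    D ↦ A

A->BC, B->DD, C->AB, D->A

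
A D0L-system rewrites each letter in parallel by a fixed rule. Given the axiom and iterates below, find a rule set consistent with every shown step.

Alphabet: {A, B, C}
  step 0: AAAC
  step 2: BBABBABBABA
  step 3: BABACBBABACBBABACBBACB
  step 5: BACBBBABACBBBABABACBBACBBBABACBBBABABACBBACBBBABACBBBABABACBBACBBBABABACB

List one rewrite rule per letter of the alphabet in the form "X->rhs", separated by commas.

  step 2 ⇒ step 3: BBABBABBABA ⇒ BA·BA·CB·BA·BA·CB·BA·BA·CB·BA·CB
    A ↦ CB
    B ↦ BA
    C ↦ B  (constrained at step 0)

A->CB, B->BA, C->B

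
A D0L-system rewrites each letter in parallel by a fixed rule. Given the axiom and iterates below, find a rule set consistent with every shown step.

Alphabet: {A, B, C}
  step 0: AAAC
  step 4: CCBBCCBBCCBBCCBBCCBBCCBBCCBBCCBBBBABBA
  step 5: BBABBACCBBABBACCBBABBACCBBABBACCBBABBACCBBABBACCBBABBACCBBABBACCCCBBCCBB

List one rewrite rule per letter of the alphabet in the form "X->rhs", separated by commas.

  step 4 ⇒ step 5: CCBBCCBBCCBBCCBBCCBBCCBBCCBBCCBBBBABBA ⇒ BBA·BBA·C·C·BBA·BBA·C·C·BBA·BBA·C·C·BBA·BBA·C·C·BBA·BBA·C·C·BBA·BBA·C·C·BBA·BBA·C·C·BBA·BBA·C·C·C·C·BB·C·C·BB
    A ↦ BB
    B ↦ C
    C ↦ BBA

A->BB, B->C, C->BBA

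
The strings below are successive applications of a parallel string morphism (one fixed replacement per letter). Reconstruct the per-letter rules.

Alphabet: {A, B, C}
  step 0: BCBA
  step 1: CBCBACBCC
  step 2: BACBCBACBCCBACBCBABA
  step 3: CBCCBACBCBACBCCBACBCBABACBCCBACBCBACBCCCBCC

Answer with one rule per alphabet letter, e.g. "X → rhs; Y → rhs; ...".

A->C, B->CBC, C->BA

  step 2 ⇒ step 3: BACBCBACBCCBACBCBABA ⇒ CBC·C·BA·CBC·BA·CBC·C·BA·CBC·BA·BA·CBC·C·BA·CBC·BA·CBC·C·CBC·C
    A ↦ C
    B ↦ CBC
    C ↦ BA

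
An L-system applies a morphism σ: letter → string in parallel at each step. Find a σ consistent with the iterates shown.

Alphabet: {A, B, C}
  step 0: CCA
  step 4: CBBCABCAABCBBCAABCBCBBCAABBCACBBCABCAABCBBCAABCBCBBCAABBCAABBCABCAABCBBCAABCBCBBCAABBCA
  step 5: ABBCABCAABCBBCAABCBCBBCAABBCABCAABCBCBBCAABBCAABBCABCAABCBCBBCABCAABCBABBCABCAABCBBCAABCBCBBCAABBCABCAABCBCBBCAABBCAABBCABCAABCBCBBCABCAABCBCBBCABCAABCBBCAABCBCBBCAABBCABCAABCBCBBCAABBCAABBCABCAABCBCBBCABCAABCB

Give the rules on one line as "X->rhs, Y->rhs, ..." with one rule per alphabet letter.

A->CB, B->BCA, C->AB

  step 4 ⇒ step 5: CBBCABCAABCBBCAABCBCBBCAABBCACBBCABCAABCBBCAABCBCBBCAABBCAABBCABCAABCBBCAABCBCBBCAABBCA ⇒ AB·BCA·BCA·AB·CB·BCA·AB·CB·CB·BCA·AB·BCA·BCA·AB·CB·CB·BCA·AB·BCA·AB·BCA·BCA·AB·CB·CB·BCA·BCA·AB·CB·AB·BCA·BCA·AB·CB·BCA·AB·CB·CB·BCA·AB·BCA·BCA·AB·CB·CB·BCA·AB·BCA·AB·BCA·BCA·AB·CB·CB·BCA·BCA·AB·CB·CB·BCA·BCA·AB·CB·BCA·AB·CB·CB·BCA·AB·BCA·BCA·AB·CB·CB·BCA·AB·BCA·AB·BCA·BCA·AB·CB·CB·BCA·BCA·AB·CB
    A ↦ CB
    B ↦ BCA
    C ↦ AB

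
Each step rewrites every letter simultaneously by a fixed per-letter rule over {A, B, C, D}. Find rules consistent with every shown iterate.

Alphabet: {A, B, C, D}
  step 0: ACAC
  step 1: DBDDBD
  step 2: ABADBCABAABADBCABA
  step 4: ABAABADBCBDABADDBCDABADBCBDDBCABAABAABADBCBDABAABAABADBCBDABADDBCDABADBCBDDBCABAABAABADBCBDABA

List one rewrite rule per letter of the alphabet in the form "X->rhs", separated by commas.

A->D, B->DBC, C->BD, D->ABA

  step 1 ⇒ step 2: DBDDBD ⇒ ABA·DBC·ABA·ABA·DBC·ABA
    B ↦ DBC
    D ↦ ABA
  step 0 ⇒ step 1: ACAC ⇒ D·BD·D·BD
    A ↦ D
  step 0 ⇒ step 1: ACAC ⇒ D·BD·D·BD
    C ↦ BD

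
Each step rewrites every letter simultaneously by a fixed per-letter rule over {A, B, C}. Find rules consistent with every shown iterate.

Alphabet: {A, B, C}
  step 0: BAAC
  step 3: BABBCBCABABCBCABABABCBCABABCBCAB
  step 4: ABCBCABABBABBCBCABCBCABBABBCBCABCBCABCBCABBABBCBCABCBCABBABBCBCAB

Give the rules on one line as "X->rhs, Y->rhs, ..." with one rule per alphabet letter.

A->CBC, B->AB, C->B

  step 3 ⇒ step 4: BABBCBCABABCBCABABABCBCABABCBCAB ⇒ AB·CBC·AB·AB·B·AB·B·CBC·AB·CBC·AB·B·AB·B·CBC·AB·CBC·AB·CBC·AB·B·AB·B·CBC·AB·CBC·AB·B·AB·B·CBC·AB
    A ↦ CBC
    B ↦ AB
    C ↦ B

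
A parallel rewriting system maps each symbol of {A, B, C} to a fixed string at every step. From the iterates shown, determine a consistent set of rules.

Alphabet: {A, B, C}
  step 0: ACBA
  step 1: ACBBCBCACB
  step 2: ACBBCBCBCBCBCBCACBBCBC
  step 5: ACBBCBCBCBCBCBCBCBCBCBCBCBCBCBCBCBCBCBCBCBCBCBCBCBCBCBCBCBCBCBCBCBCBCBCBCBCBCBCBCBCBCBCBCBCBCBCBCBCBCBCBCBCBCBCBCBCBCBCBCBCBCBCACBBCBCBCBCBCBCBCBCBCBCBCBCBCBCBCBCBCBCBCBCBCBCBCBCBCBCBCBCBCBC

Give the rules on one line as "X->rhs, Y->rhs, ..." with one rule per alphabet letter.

  step 1 ⇒ step 2: ACBBCBCACB ⇒ ACB·BC·BC·BC·BC·BC·BC·ACB·BC·BC
    A ↦ ACB
    B ↦ BC
    C ↦ BC

A->ACB, B->BC, C->BC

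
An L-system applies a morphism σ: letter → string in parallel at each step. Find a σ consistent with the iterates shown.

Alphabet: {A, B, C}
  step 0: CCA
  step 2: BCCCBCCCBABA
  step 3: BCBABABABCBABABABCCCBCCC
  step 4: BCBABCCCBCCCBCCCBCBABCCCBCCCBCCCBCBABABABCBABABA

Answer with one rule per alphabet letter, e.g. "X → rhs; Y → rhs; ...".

  step 3 ⇒ step 4: BCBABABABCBABABABCCCBCCC ⇒ BC·BA·BC·CC·BC·CC·BC·CC·BC·BA·BC·CC·BC·CC·BC·CC·BC·BA·BA·BA·BC·BA·BA·BA
    A ↦ CC
    B ↦ BC
    C ↦ BA

A->CC, B->BC, C->BA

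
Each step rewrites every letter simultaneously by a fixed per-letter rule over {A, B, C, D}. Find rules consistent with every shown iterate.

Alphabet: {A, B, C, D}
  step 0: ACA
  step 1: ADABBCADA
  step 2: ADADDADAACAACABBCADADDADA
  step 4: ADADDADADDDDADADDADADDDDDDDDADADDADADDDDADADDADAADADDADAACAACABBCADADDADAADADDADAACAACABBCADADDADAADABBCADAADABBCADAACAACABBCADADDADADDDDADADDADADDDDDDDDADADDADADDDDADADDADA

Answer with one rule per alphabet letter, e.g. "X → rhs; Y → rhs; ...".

A->ADA, B->ACA, C->BBC, D->DD

  step 1 ⇒ step 2: ADABBCADA ⇒ ADA·DD·ADA·ACA·ACA·BBC·ADA·DD·ADA
    A ↦ ADA
    B ↦ ACA
    C ↦ BBC
    D ↦ DD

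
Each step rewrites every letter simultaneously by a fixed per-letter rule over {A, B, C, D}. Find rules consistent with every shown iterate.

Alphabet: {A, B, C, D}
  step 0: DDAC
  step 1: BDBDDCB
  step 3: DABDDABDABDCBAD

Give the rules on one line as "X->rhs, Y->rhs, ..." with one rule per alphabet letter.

A->D, B->A, C->CB, D->BD

  step 0 ⇒ step 1: DDAC ⇒ BD·BD·D·CB
    A ↦ D
    C ↦ CB
    D ↦ BD
    B ↦ A  (constrained at step 1)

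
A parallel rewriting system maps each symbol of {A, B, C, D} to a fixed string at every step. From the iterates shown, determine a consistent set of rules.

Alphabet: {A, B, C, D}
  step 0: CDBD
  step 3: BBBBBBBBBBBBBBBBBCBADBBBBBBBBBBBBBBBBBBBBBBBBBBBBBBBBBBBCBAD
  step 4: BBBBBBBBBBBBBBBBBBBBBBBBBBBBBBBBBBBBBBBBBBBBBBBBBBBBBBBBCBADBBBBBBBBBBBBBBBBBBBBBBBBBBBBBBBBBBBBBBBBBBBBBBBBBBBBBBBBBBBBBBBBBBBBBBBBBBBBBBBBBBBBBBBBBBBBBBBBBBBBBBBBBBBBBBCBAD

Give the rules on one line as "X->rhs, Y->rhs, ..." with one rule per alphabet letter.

A->BCB, B->BBB, C->B, D->AD

  step 3 ⇒ step 4: BBBBBBBBBBBBBBBBBCBADBBBBBBBBBBBBBBBBBBBBBBBBBBBBBBBBBBBCBAD ⇒ BBB·BBB·BBB·BBB·BBB·BBB·BBB·BBB·BBB·BBB·BBB·BBB·BBB·BBB·BBB·BBB·BBB·B·BBB·BCB·AD·BBB·BBB·BBB·BBB·BBB·BBB·BBB·BBB·BBB·BBB·BBB·BBB·BBB·BBB·BBB·BBB·BBB·BBB·BBB·BBB·BBB·BBB·BBB·BBB·BBB·BBB·BBB·BBB·BBB·BBB·BBB·BBB·BBB·BBB·BBB·B·BBB·BCB·AD
    A ↦ BCB
    B ↦ BBB
    C ↦ B
    D ↦ AD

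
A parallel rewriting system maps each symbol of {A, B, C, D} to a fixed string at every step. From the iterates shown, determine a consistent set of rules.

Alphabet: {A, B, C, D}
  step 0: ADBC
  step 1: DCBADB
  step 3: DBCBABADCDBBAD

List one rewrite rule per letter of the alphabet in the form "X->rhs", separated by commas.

  step 0 ⇒ step 1: ADBC ⇒ D·C·BA·DB
    A ↦ D
    B ↦ BA
    C ↦ DB
    D ↦ C

A->D, B->BA, C->DB, D->C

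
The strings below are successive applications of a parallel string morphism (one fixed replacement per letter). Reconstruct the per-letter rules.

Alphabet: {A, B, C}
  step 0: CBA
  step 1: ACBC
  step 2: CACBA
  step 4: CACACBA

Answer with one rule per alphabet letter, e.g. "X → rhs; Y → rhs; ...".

A->C, B->CB, C->A

  step 1 ⇒ step 2: ACBC ⇒ C·A·CB·A
    A ↦ C
    B ↦ CB
    C ↦ A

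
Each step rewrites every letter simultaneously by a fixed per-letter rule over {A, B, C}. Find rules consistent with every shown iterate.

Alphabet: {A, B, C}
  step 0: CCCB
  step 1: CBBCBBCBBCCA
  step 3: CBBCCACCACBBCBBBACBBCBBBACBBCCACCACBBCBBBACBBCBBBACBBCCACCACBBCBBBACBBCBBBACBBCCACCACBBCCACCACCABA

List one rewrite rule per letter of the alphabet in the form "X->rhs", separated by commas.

A->BA, B->CCA, C->CBB

  step 0 ⇒ step 1: CCCB ⇒ CBB·CBB·CBB·CCA
    B ↦ CCA
    C ↦ CBB
    A ↦ BA  (constrained at step 1)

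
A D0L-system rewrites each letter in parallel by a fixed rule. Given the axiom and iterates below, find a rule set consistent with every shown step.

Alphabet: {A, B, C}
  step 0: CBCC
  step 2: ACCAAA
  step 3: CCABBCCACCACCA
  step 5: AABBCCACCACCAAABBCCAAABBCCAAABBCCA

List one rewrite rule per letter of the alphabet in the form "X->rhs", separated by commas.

A->CCA, B->A, C->B

  step 2 ⇒ step 3: ACCAAA ⇒ CCA·B·B·CCA·CCA·CCA
    A ↦ CCA
    C ↦ B
    B ↦ A  (constrained at step 0)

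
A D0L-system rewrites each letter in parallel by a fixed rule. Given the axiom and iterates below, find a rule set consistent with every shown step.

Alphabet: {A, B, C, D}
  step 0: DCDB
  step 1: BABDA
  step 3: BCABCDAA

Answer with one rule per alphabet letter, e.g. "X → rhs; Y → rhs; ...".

A->C, B->DA, C->A, D->B

  step 0 ⇒ step 1: DCDB ⇒ B·A·B·DA
    B ↦ DA
    C ↦ A
    D ↦ B
    A ↦ C  (constrained at step 1)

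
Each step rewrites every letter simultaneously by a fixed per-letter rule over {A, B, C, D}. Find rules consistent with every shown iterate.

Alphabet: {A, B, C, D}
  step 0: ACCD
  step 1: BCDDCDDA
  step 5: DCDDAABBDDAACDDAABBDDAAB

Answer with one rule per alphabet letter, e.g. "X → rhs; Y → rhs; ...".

A->B, B->D, C->CDD, D->A

  step 0 ⇒ step 1: ACCD ⇒ B·CDD·CDD·A
    A ↦ B
    C ↦ CDD
    D ↦ A
    B ↦ D  (constrained at step 1)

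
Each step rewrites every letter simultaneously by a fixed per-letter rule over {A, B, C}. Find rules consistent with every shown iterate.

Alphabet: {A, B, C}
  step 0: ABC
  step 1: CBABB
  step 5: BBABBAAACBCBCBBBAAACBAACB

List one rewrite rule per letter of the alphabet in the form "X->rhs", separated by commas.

  step 0 ⇒ step 1: ABC ⇒ CB·A·BB
    A ↦ CB
    B ↦ A
    C ↦ BB

A->CB, B->A, C->BB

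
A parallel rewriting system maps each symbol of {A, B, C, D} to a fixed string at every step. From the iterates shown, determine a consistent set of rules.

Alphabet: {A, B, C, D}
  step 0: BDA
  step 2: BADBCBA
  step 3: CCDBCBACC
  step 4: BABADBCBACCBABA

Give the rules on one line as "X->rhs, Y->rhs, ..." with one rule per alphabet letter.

  step 3 ⇒ step 4: CCDBCBACC ⇒ BA·BA·DB·C·BA·C·C·BA·BA
    A ↦ C
    B ↦ C
    C ↦ BA
    D ↦ DB

A->C, B->C, C->BA, D->DB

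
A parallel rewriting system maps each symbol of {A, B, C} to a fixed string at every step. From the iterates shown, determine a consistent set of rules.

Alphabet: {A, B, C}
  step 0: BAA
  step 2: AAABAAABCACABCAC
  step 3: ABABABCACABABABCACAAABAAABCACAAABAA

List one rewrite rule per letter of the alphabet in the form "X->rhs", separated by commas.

A->AB, B->CAC, C->AA

  step 2 ⇒ step 3: AAABAAABCACABCAC ⇒ AB·AB·AB·CAC·AB·AB·AB·CAC·AA·AB·AA·AB·CAC·AA·AB·AA
    A ↦ AB
    B ↦ CAC
    C ↦ AA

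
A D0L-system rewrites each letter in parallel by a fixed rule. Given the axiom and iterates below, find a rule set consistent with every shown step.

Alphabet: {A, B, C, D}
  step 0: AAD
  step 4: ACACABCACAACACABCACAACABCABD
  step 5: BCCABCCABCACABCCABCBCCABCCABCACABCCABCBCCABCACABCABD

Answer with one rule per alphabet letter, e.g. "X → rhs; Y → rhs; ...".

A->BC, B->A, C->CA, D->BD

  step 4 ⇒ step 5: ACACABCACAACACABCACAACABCABD ⇒ BC·CA·BC·CA·BC·A·CA·BC·CA·BC·BC·CA·BC·CA·BC·A·CA·BC·CA·BC·BC·CA·BC·A·CA·BC·A·BD
    A ↦ BC
    B ↦ A
    C ↦ CA
    D ↦ BD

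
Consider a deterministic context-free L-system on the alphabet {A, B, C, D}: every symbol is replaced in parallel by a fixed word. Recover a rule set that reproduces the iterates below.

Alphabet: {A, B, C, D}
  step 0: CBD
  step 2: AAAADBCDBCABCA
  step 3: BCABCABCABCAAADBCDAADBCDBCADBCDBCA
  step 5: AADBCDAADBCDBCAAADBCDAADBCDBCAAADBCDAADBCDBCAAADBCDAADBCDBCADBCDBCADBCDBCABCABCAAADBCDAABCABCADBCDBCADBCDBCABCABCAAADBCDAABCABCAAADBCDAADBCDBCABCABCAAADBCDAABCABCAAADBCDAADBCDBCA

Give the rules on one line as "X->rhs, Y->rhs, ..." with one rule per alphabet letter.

  step 2 ⇒ step 3: AAAADBCDBCABCA ⇒ BCA·BCA·BCA·BCA·AA·DBC·D·AA·DBC·D·BCA·DBC·D·BCA
    A ↦ BCA
    B ↦ DBC
    C ↦ D
    D ↦ AA

A->BCA, B->DBC, C->D, D->AA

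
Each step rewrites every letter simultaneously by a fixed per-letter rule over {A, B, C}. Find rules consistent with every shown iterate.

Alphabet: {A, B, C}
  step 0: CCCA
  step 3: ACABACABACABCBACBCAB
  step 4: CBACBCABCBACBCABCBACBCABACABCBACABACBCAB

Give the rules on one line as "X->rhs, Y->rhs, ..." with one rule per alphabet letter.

A->CB, B->CAB, C->A

  step 3 ⇒ step 4: ACABACABACABCBACBCAB ⇒ CB·A·CB·CAB·CB·A·CB·CAB·CB·A·CB·CAB·A·CAB·CB·A·CAB·A·CB·CAB
    A ↦ CB
    B ↦ CAB
    C ↦ A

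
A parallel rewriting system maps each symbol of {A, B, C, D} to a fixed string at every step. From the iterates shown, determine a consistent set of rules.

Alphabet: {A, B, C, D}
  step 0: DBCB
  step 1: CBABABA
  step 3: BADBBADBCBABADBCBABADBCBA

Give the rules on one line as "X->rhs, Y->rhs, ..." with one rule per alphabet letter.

A->DB, B->BA, C->BA, D->C

  step 0 ⇒ step 1: DBCB ⇒ C·BA·BA·BA
    B ↦ BA
    C ↦ BA
    D ↦ C
    A ↦ DB  (constrained at step 1)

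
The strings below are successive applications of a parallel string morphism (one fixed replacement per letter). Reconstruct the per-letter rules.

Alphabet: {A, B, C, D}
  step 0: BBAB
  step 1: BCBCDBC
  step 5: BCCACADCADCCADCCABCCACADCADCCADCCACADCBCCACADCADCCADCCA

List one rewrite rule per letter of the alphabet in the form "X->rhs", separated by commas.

  step 0 ⇒ step 1: BBAB ⇒ BC·BC·D·BC
    A ↦ D
    B ↦ BC
    C ↦ CA  (constrained at step 1)
    D ↦ C  (constrained at step 1)

A->D, B->BC, C->CA, D->C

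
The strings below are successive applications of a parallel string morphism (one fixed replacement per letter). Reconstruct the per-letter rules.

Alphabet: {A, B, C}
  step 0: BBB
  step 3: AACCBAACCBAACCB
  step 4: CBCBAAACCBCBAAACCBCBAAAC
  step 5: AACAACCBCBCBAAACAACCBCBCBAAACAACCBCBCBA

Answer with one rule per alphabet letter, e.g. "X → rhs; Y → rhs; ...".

  step 4 ⇒ step 5: CBCBAAACCBCBAAACCBCBAAAC ⇒ A·AC·A·AC·CB·CB·CB·A·A·AC·A·AC·CB·CB·CB·A·A·AC·A·AC·CB·CB·CB·A
    A ↦ CB
    B ↦ AC
    C ↦ A

A->CB, B->AC, C->A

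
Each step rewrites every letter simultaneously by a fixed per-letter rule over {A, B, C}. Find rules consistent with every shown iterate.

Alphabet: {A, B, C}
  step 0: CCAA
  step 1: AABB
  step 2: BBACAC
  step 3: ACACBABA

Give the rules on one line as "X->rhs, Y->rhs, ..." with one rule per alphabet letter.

A->B, B->AC, C->A

  step 2 ⇒ step 3: BBACAC ⇒ AC·AC·B·A·B·A
    A ↦ B
    B ↦ AC
    C ↦ A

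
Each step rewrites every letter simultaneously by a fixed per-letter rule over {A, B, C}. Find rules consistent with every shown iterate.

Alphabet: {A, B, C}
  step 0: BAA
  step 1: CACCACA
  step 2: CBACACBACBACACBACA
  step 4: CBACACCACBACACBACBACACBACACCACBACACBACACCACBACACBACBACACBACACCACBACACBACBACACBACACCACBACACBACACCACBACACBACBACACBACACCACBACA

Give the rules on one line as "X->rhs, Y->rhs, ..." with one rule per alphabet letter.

  step 1 ⇒ step 2: CACCACA ⇒ CBA·CA·CBA·CBA·CA·CBA·CA
    A ↦ CA
    C ↦ CBA
  step 0 ⇒ step 1: BAA ⇒ CAC·CA·CA
    B ↦ CAC

A->CA, B->CAC, C->CBA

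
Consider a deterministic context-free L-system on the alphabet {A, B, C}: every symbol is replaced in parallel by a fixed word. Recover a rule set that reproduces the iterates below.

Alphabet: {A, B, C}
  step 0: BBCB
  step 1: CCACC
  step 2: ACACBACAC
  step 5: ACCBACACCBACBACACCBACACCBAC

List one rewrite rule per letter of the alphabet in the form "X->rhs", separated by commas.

  step 1 ⇒ step 2: CCACC ⇒ AC·AC·B·AC·AC
    A ↦ B
    C ↦ AC
  step 0 ⇒ step 1: BBCB ⇒ C·C·AC·C
    B ↦ C

A->B, B->C, C->AC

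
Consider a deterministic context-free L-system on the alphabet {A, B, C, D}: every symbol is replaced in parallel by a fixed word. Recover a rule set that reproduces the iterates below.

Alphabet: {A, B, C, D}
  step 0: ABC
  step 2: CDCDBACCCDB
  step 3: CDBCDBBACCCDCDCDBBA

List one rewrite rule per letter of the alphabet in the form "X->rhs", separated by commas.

A->CC, B->BA, C->CD, D->B

  step 2 ⇒ step 3: CDCDBACCCDB ⇒ CD·B·CD·B·BA·CC·CD·CD·CD·B·BA
    A ↦ CC
    B ↦ BA
    C ↦ CD
    D ↦ B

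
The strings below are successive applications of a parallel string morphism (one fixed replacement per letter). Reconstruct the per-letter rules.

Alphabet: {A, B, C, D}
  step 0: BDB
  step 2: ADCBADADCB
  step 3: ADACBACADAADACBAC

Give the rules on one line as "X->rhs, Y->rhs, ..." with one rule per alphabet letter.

A->AD, B->AC, C->CB, D->A

  step 2 ⇒ step 3: ADCBADADCB ⇒ AD·A·CB·AC·AD·A·AD·A·CB·AC
    A ↦ AD
    B ↦ AC
    C ↦ CB
    D ↦ A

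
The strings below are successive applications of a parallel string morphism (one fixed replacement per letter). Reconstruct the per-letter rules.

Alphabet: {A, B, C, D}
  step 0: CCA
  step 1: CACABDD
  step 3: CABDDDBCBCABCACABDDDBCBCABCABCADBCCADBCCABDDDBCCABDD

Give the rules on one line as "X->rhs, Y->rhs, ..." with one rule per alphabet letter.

A->BDD, B->DBC, C->CA, D->BCA

  step 0 ⇒ step 1: CCA ⇒ CA·CA·BDD
    A ↦ BDD
    C ↦ CA
    B ↦ DBC  (constrained at step 1)
    D ↦ BCA  (constrained at step 1)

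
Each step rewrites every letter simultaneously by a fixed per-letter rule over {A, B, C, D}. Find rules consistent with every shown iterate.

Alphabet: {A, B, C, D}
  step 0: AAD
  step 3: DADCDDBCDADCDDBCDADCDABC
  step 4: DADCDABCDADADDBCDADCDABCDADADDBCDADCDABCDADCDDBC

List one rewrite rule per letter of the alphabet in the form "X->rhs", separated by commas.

  step 3 ⇒ step 4: DADCDDBCDADCDDBCDADCDABC ⇒ DA·DC·DA·BC·DA·DA·DD·BC·DA·DC·DA·BC·DA·DA·DD·BC·DA·DC·DA·BC·DA·DC·DD·BC
    A ↦ DC
    B ↦ DD
    C ↦ BC
    D ↦ DA

A->DC, B->DD, C->BC, D->DA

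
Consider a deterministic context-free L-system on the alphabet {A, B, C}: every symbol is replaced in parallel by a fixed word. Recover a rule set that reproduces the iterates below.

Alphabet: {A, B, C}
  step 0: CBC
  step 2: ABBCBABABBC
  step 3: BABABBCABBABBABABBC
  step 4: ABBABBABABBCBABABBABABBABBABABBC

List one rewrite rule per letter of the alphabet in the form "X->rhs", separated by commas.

  step 3 ⇒ step 4: BABABBCABBABBABABBC ⇒ AB·B·AB·B·AB·AB·BC·B·AB·AB·B·AB·AB·B·AB·B·AB·AB·BC
    A ↦ B
    B ↦ AB
    C ↦ BC

A->B, B->AB, C->BC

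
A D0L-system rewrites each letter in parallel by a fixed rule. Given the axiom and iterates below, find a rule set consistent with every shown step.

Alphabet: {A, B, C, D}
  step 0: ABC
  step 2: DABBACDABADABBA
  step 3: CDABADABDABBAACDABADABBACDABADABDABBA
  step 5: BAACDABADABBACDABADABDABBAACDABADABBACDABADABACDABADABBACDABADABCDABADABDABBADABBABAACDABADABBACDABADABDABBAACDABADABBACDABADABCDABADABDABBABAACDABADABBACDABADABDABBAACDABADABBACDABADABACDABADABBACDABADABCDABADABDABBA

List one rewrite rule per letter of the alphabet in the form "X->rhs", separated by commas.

  step 2 ⇒ step 3: DABBACDABADABBA ⇒ CDA·BA·DAB·DAB·BA·A·CDA·BA·DAB·BA·CDA·BA·DAB·DAB·BA
    A ↦ BA
    B ↦ DAB
    C ↦ A
    D ↦ CDA

A->BA, B->DAB, C->A, D->CDA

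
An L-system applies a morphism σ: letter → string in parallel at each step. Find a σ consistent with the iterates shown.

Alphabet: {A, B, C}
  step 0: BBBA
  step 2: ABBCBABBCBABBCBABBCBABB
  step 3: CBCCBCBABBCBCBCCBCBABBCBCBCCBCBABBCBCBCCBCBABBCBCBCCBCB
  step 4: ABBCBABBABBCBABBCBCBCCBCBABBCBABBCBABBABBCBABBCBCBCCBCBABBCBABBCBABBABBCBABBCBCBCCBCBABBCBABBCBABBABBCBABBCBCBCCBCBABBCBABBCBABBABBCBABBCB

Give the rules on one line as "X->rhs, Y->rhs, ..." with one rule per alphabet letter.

A->CBC, B->CB, C->ABB

  step 3 ⇒ step 4: CBCCBCBABBCBCBCCBCBABBCBCBCCBCBABBCBCBCCBCBABBCBCBCCBCB ⇒ ABB·CB·ABB·ABB·CB·ABB·CB·CBC·CB·CB·ABB·CB·ABB·CB·ABB·ABB·CB·ABB·CB·CBC·CB·CB·ABB·CB·ABB·CB·ABB·ABB·CB·ABB·CB·CBC·CB·CB·ABB·CB·ABB·CB·ABB·ABB·CB·ABB·CB·CBC·CB·CB·ABB·CB·ABB·CB·ABB·ABB·CB·ABB·CB
    A ↦ CBC
    B ↦ CB
    C ↦ ABB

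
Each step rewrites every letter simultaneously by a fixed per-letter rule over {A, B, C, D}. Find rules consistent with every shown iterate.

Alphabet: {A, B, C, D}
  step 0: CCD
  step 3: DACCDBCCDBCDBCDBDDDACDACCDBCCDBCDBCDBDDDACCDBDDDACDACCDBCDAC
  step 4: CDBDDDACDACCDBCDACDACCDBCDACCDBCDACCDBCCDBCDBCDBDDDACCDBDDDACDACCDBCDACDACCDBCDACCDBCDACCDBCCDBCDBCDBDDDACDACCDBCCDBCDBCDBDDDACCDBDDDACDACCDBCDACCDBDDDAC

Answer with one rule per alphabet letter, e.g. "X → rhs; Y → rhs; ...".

  step 3 ⇒ step 4: DACCDBCCDBCDBCDBDDDACDACCDBCCDBCDBCDBDDDACCDBDDDACDACCDBCDAC ⇒ CDB·DD·DAC·DAC·CDB·C·DAC·DAC·CDB·C·DAC·CDB·C·DAC·CDB·C·CDB·CDB·CDB·DD·DAC·CDB·DD·DAC·DAC·CDB·C·DAC·DAC·CDB·C·DAC·CDB·C·DAC·CDB·C·CDB·CDB·CDB·DD·DAC·DAC·CDB·C·CDB·CDB·CDB·DD·DAC·CDB·DD·DAC·DAC·CDB·C·DAC·CDB·DD·DAC
    A ↦ DD
    B ↦ C
    C ↦ DAC
    D ↦ CDB

A->DD, B->C, C->DAC, D->CDB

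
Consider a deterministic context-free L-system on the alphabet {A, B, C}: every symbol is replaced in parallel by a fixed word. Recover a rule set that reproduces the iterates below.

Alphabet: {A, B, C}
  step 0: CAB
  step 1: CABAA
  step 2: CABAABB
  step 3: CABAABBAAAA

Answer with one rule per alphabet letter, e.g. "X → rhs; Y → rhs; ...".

A->B, B->AA, C->CA

  step 2 ⇒ step 3: CABAABB ⇒ CA·B·AA·B·B·AA·AA
    A ↦ B
    B ↦ AA
    C ↦ CA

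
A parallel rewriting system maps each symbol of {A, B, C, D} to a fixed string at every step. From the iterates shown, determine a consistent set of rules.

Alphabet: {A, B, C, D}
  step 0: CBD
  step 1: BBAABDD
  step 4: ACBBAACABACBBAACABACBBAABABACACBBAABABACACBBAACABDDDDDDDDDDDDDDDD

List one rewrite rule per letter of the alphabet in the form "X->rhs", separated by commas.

A->AC, B->AB, C->BBA, D->DD

  step 0 ⇒ step 1: CBD ⇒ BBA·AB·DD
    B ↦ AB
    C ↦ BBA
    D ↦ DD
    A ↦ AC  (constrained at step 1)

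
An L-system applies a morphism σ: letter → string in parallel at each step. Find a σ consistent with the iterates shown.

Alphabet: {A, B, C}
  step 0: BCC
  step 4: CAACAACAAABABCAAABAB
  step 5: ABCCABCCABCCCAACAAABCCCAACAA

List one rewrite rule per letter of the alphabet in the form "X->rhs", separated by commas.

  step 4 ⇒ step 5: CAACAACAAABABCAAABAB ⇒ AB·C·C·AB·C·C·AB·C·C·C·AA·C·AA·AB·C·C·C·AA·C·AA
    A ↦ C
    B ↦ AA
    C ↦ AB

A->C, B->AA, C->AB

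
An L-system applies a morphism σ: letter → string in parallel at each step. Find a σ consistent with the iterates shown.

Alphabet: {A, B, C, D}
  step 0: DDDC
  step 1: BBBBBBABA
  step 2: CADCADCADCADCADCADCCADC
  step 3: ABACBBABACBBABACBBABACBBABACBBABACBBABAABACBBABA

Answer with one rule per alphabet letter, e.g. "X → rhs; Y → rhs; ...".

  step 2 ⇒ step 3: CADCADCADCADCADCADCCADC ⇒ ABA·C·BB·ABA·C·BB·ABA·C·BB·ABA·C·BB·ABA·C·BB·ABA·C·BB·ABA·ABA·C·BB·ABA
    A ↦ C
    C ↦ ABA
    D ↦ BB
  step 1 ⇒ step 2: BBBBBBABA ⇒ CAD·CAD·CAD·CAD·CAD·CAD·C·CAD·C
    B ↦ CAD

A->C, B->CAD, C->ABA, D->BB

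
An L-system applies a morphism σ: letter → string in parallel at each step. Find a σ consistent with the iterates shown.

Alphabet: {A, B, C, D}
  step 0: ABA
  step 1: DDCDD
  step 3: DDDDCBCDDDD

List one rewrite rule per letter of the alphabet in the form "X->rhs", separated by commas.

A->DD, B->C, C->BC, D->A

  step 0 ⇒ step 1: ABA ⇒ DD·C·DD
    A ↦ DD
    B ↦ C
    C ↦ BC  (constrained at step 1)
    D ↦ A  (constrained at step 1)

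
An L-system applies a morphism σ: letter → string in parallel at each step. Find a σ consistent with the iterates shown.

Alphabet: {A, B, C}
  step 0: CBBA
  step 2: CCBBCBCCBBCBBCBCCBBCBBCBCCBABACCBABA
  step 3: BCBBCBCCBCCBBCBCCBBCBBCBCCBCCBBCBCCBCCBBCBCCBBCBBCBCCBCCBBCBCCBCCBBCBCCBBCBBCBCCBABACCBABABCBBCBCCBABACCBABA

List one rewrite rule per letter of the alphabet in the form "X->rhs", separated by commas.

  step 2 ⇒ step 3: CCBBCBCCBBCBBCBCCBBCBBCBCCBABACCBABA ⇒ BCB·BCB·CCB·CCB·BCB·CCB·BCB·BCB·CCB·CCB·BCB·CCB·CCB·BCB·CCB·BCB·BCB·CCB·CCB·BCB·CCB·CCB·BCB·CCB·BCB·BCB·CCB·ABA·CCB·ABA·BCB·BCB·CCB·ABA·CCB·ABA
    A ↦ ABA
    B ↦ CCB
    C ↦ BCB

A->ABA, B->CCB, C->BCB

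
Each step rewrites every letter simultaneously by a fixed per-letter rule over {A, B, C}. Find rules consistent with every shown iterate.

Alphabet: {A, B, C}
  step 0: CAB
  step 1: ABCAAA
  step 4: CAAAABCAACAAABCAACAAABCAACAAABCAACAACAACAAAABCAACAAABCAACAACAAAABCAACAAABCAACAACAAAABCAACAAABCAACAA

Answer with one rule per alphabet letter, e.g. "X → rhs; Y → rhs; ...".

  step 0 ⇒ step 1: CAB ⇒ AB·CAA·A
    A ↦ CAA
    B ↦ A
    C ↦ AB

A->CAA, B->A, C->AB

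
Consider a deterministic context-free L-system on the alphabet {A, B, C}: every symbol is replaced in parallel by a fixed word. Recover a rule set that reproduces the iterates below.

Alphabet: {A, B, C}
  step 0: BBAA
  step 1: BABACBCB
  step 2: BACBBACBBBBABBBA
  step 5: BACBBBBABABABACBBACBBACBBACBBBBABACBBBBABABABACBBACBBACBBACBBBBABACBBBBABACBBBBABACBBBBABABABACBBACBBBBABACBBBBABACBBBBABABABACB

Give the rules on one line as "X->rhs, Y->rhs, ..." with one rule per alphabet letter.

  step 1 ⇒ step 2: BABACBCB ⇒ BA·CB·BA·CB·BB·BA·BB·BA
    A ↦ CB
    B ↦ BA
    C ↦ BB

A->CB, B->BA, C->BB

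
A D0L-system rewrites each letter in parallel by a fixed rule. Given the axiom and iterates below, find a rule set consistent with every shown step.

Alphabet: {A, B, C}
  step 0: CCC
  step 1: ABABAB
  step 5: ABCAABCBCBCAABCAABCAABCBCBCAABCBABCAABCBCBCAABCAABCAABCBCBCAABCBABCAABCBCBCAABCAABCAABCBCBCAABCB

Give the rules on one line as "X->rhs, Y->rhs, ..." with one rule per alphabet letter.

A->CB, B->CA, C->AB

  step 0 ⇒ step 1: CCC ⇒ AB·AB·AB
    C ↦ AB
    A ↦ CB  (constrained at step 1)
    B ↦ CA  (constrained at step 1)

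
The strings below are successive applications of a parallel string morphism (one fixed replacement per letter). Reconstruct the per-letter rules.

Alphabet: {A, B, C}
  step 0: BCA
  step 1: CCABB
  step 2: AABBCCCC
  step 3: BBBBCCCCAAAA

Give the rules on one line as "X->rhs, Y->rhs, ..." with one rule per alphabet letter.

  step 2 ⇒ step 3: AABBCCCC ⇒ BB·BB·CC·CC·A·A·A·A
    A ↦ BB
    B ↦ CC
    C ↦ A

A->BB, B->CC, C->A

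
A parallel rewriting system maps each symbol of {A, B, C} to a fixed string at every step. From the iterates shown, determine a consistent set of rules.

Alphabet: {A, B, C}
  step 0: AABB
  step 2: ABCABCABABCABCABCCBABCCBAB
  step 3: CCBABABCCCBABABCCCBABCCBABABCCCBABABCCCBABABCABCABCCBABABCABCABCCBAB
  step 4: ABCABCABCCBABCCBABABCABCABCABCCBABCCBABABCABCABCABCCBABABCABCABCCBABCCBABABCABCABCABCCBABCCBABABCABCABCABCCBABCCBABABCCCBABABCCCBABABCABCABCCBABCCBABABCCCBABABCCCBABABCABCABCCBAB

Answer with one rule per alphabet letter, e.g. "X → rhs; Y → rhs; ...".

  step 3 ⇒ step 4: CCBABABCCCBABABCCCBABCCBABABCCCBABABCCCBABABCABCABCCBABABCABCABCCBAB ⇒ ABC·ABC·AB·CCB·AB·CCB·AB·ABC·ABC·ABC·AB·CCB·AB·CCB·AB·ABC·ABC·ABC·AB·CCB·AB·ABC·ABC·AB·CCB·AB·CCB·AB·ABC·ABC·ABC·AB·CCB·AB·CCB·AB·ABC·ABC·ABC·AB·CCB·AB·CCB·AB·ABC·CCB·AB·ABC·CCB·AB·ABC·ABC·AB·CCB·AB·CCB·AB·ABC·CCB·AB·ABC·CCB·AB·ABC·ABC·AB·CCB·AB
    A ↦ CCB
    B ↦ AB
    C ↦ ABC

A->CCB, B->AB, C->ABC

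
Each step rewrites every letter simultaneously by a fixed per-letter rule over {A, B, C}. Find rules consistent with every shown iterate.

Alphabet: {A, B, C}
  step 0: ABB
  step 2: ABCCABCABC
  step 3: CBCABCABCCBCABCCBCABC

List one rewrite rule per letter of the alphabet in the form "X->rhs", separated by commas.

A->CB, B->C, C->ABC

  step 2 ⇒ step 3: ABCCABCABC ⇒ CB·C·ABC·ABC·CB·C·ABC·CB·C·ABC
    A ↦ CB
    B ↦ C
    C ↦ ABC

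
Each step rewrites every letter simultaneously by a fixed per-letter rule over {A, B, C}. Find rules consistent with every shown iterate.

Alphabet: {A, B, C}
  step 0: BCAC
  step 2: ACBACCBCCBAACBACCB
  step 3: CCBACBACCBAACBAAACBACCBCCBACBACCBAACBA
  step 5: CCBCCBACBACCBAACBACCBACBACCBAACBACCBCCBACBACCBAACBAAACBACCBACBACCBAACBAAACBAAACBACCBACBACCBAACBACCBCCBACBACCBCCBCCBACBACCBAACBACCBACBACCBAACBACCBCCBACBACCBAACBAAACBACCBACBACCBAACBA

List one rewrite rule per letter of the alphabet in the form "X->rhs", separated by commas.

  step 2 ⇒ step 3: ACBACCBCCBAACBACCB ⇒ CCB·A·CBA·CCB·A·A·CBA·A·A·CBA·CCB·CCB·A·CBA·CCB·A·A·CBA
    A ↦ CCB
    B ↦ CBA
    C ↦ A

A->CCB, B->CBA, C->A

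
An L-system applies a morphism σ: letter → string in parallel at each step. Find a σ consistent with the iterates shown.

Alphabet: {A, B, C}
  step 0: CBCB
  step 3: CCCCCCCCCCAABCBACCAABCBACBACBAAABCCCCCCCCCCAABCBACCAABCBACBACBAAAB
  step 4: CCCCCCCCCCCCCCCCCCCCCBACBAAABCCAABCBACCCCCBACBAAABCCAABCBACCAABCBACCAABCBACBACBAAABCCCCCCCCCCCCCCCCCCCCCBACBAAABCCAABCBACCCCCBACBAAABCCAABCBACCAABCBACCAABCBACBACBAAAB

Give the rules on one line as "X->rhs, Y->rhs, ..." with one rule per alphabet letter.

  step 3 ⇒ step 4: CCCCCCCCCCAABCBACCAABCBACBACBAAABCCCCCCCCCCAABCBACCAABCBACBACBAAAB ⇒ CC·CC·CC·CC·CC·CC·CC·CC·CC·CC·CBA·CBA·AAB·CC·AAB·CBA·CC·CC·CBA·CBA·AAB·CC·AAB·CBA·CC·AAB·CBA·CC·AAB·CBA·CBA·CBA·AAB·CC·CC·CC·CC·CC·CC·CC·CC·CC·CC·CBA·CBA·AAB·CC·AAB·CBA·CC·CC·CBA·CBA·AAB·CC·AAB·CBA·CC·AAB·CBA·CC·AAB·CBA·CBA·CBA·AAB
    A ↦ CBA
    B ↦ AAB
    C ↦ CC

A->CBA, B->AAB, C->CC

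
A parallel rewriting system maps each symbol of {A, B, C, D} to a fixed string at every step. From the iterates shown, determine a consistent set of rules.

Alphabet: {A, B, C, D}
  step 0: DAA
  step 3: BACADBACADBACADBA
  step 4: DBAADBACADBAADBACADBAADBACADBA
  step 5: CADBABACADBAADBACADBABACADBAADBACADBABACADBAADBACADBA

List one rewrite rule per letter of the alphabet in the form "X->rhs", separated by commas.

  step 4 ⇒ step 5: DBAADBACADBAADBACADBAADBACADBA ⇒ CA·D·BA·BA·CA·D·BA·AD·BA·CA·D·BA·BA·CA·D·BA·AD·BA·CA·D·BA·BA·CA·D·BA·AD·BA·CA·D·BA
    A ↦ BA
    B ↦ D
    C ↦ AD
    D ↦ CA

A->BA, B->D, C->AD, D->CA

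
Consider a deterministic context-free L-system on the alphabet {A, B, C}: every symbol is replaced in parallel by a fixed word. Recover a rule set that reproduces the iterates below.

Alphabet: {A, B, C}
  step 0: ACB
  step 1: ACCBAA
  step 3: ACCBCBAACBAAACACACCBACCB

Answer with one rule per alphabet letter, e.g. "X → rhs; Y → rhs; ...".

  step 0 ⇒ step 1: ACB ⇒ AC·CB·AA
    A ↦ AC
    B ↦ AA
    C ↦ CB

A->AC, B->AA, C->CB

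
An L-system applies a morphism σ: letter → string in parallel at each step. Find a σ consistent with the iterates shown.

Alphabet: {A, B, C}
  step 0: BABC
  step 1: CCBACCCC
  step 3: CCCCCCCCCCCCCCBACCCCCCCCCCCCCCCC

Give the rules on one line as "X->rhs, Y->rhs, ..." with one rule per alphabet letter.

  step 0 ⇒ step 1: BABC ⇒ CC·BA·CC·CC
    A ↦ BA
    B ↦ CC
    C ↦ CC

A->BA, B->CC, C->CC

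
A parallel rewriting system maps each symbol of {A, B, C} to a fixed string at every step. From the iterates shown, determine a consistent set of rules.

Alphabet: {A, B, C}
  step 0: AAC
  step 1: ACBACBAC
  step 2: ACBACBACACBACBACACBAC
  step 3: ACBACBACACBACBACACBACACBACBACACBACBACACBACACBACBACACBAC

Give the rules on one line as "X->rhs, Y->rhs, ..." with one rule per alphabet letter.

  step 2 ⇒ step 3: ACBACBACACBACBACACBAC ⇒ ACB·AC·BAC·ACB·AC·BAC·ACB·AC·ACB·AC·BAC·ACB·AC·BAC·ACB·AC·ACB·AC·BAC·ACB·AC
    A ↦ ACB
    B ↦ BAC
    C ↦ AC

A->ACB, B->BAC, C->AC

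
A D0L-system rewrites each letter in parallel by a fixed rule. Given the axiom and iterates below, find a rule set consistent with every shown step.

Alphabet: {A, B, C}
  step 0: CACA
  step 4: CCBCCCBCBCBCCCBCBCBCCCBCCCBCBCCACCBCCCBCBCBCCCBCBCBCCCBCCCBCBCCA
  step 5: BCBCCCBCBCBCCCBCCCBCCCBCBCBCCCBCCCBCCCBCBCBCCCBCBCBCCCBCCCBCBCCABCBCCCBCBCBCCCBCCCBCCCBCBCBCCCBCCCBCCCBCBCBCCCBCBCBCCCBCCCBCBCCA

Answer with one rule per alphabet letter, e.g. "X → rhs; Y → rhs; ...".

A->CA, B->CC, C->BC

  step 4 ⇒ step 5: CCBCCCBCBCBCCCBCBCBCCCBCCCBCBCCACCBCCCBCBCBCCCBCBCBCCCBCCCBCBCCA ⇒ BC·BC·CC·BC·BC·BC·CC·BC·CC·BC·CC·BC·BC·BC·CC·BC·CC·BC·CC·BC·BC·BC·CC·BC·BC·BC·CC·BC·CC·BC·BC·CA·BC·BC·CC·BC·BC·BC·CC·BC·CC·BC·CC·BC·BC·BC·CC·BC·CC·BC·CC·BC·BC·BC·CC·BC·BC·BC·CC·BC·CC·BC·BC·CA
    A ↦ CA
    B ↦ CC
    C ↦ BC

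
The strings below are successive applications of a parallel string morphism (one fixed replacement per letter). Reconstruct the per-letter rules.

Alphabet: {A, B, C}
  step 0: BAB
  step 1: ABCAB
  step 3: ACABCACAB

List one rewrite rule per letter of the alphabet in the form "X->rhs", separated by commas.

A->C, B->AB, C->A

  step 0 ⇒ step 1: BAB ⇒ AB·C·AB
    A ↦ C
    B ↦ AB
    C ↦ A  (constrained at step 1)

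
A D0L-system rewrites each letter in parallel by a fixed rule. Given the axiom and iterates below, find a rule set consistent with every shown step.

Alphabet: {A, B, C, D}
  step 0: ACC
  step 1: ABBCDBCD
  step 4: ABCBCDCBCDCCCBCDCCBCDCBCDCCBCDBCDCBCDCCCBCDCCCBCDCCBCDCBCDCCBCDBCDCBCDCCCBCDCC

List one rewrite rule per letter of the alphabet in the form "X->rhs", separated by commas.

A->AB, B->C, C->BCD, D->CC

  step 0 ⇒ step 1: ACC ⇒ AB·BCD·BCD
    A ↦ AB
    C ↦ BCD
    B ↦ C  (constrained at step 1)
    D ↦ CC  (constrained at step 1)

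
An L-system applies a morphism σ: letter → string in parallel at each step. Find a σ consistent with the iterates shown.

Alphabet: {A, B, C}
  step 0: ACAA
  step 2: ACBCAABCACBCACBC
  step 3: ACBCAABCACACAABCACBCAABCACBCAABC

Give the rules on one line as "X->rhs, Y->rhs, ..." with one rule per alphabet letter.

  step 2 ⇒ step 3: ACBCAABCACBCACBC ⇒ AC·BC·AA·BC·AC·AC·AA·BC·AC·BC·AA·BC·AC·BC·AA·BC
    A ↦ AC
    B ↦ AA
    C ↦ BC

A->AC, B->AA, C->BC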